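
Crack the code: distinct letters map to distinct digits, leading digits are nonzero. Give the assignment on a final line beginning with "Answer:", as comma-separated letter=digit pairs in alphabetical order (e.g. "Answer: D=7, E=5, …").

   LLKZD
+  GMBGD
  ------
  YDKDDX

Step 1. [col 1: D + D ≡ X (mod 10)] column 1 (D + D ≡ X (mod 10), carry-in 0) doesn't pin X yet; pick X=4 and continue ⇒ X=4.
Step 2. [Y] adding two 5-digit numbers gives at most 5+1 digits, and here it does — Y is that final carry and must be 1 ⇒ Y=1.
Step 3. [col 1: D + D ≡ X (mod 10)] column 1 (D + D ≡ X (mod 10), carry-in 0) doesn't pin D yet; pick D=2 and continue ⇒ D=2.
Step 4. [col 2: Z + G ≡ D (mod 10)] column 2 (Z + G ≡ D (mod 10), carry-in 0) doesn't pin Z yet; pick Z=9 and continue ⇒ Z=9.
Step 5. [col 2: Z + G ≡ D (mod 10)] column 2: given Z=9, D=2, carry-in 0, and digits 1,2,4,9 already taken and all letters distinct, Z+G≡D (mod 10) forces G=3. So G=3.
Step 6. [col 3: K + B ≡ D (mod 10)] column 3 (K + B ≡ D (mod 10), carry-in 1) doesn't pin K yet; pick K=6 and continue ⇒ K=6.
Step 7. [col 3: K + B ≡ D (mod 10)] in column 3 we have K+B≡D with carry-in 1; given K=6, D=2 and digits 1,2,3,4,6,9 already taken and all letters distinct, that pins B to 5. So B=5.
Step 8. [col 4: L + M ≡ K (mod 10)] column 4 (L + M ≡ K (mod 10), carry-in 1) doesn't pin L yet; pick L=8 and continue ⇒ L=8.
Step 9. [col 4: L + M ≡ K (mod 10)] from column 4 (L=8, K=6, carry-in 1, digits 1,2,3,4,5,6,8,9 already taken and all letters distinct): M must equal 7, so M=7.

Answer: B=5, D=2, G=3, K=6, L=8, M=7, X=4, Y=1, Z=9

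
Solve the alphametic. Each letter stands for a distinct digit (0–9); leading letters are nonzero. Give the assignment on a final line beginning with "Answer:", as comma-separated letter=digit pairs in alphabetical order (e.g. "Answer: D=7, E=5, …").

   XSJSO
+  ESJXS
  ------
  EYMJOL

Step 1. [col 1: O + S ≡ L (mod 10)] several values work for O in column 1 (O + S ≡ L (mod 10), carry-in 0); try O=6. So O=6.
Step 2. [E] E is the leading digit of a 6-digit sum of two 5-digit numbers; the final carry is exactly 1 ⇒ E=1.
Step 3. [col 1: O + S ≡ L (mod 10)] S=7 is one option consistent with column 1 (O + S ≡ L (mod 10), carry-in 0) — take it, so S=7.
Step 4. [col 1: O + S ≡ L (mod 10)] in column 1 we have O+S≡L with carry-in 0; given O=6, S=7 and digits 1,6,7 already taken and all letters distinct, that pins L to 3. So L=3.
Step 5. [col 2: S + X ≡ O (mod 10)] column 2: given S=7, O=6, carry-in 1, and digits 1,3,6,7 already taken and all letters distinct, S+X≡O (mod 10) forces X=8, so X=8.
Step 6. [col 3: J + J ≡ J (mod 10)] in column 3 we have J+J≡J with carry-in 1; given nothing yet and digits 1,3,6,7,8 already taken and all letters distinct, that pins J to 9, so J=9.
Step 7. [col 4: S + S ≡ M (mod 10)] in column 4 we have S+S≡M with carry-in 1; given S=7 and digits 1,3,6,7,8,9 already taken and all letters distinct, that pins M to 5, so M=5.
Step 8. [col 5: X + E ≡ Y (mod 10)] column 5 reads X+E+carry(1)=Y with X=8, E=1; with digits 1,3,5,6,7,8,9 already taken and all letters distinct, the only value for Y is 0. So Y=0.

Answer: E=1, J=9, L=3, M=5, O=6, S=7, X=8, Y=0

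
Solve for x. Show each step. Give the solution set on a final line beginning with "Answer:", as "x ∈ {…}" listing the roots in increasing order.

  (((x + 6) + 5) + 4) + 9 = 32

Step 1. [(((x + 6) + 5) + 4) + 9 = 32] peel the +9: subtract 9 from each side ⇒ sub: ((x + 6) + 5) + 4 = 23.
Step 2. [((x + 6) + 5) + 4 = 23] subtract 4: x sits inside (… + 4). So sub: (x + 6) + 5 = 19.
Step 3. [(x + 6) + 5 = 19] +5 is outermost — subtract 5 both sides ⇒ sub: x + 6 = 14.
Step 4. [x + 6 = 14] +6 is outermost — subtract 6 both sides, so sub: x = 8.

Answer: x ∈ {8}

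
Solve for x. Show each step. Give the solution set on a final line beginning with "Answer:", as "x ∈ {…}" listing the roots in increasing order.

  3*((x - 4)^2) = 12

Step 1. [3*((x - 4)^2) = 12] divide by the outer 3 ⇒ div: (x - 4)^2 = 4.
Step 2. [(x - 4)^2 = 4] 4 ≥ 0, LHS is (·)² — take ±√ ⇒ sqrt: x - 4 = 2 or -2.
Step 3. [x - 4 = 2 or -2] 4 comes off first (add 4). So sub: x = 6 or 2.

Answer: x ∈ {2, 6}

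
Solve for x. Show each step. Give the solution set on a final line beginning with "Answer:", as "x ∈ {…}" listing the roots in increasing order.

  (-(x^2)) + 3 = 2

Step 1. [(-(x^2)) + 3 = 2] subtract 3: x sits inside (… + 3) ⇒ sub: -(x^2) = -1.
Step 2. [-(x^2) = -1] leading − — multiply by −1 ⇒ neg: x^2 = 1.
Step 3. [x^2 = 1] √ both sides: 1 ≥ 0 gives two branches. So sqrt: x = 1 or -1.

Answer: x ∈ {-1, 1}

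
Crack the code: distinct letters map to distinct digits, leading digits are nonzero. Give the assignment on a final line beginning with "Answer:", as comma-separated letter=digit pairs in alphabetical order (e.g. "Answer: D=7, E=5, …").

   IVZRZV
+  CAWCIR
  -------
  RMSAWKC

Step 1. [col 1: V + R ≡ C (mod 10)] V=6 is one option consistent with column 1 (V + R ≡ C (mod 10), carry-in 0) — take it. So V=6.
Step 2. [col 1: V + R ≡ C (mod 10)] no forcing yet in column 1 (carry-in 0); R=1 is free and consistent — try it, so R=1.
Step 3. [col 1: V + R ≡ C (mod 10)] in column 1 we have V+R≡C with carry-in 0; given V=6, R=1 and digits 1,6 already taken and all letters distinct, that pins C to 7, so C=7.
Step 4. [col 2: Z + I ≡ K (mod 10)] several values work for K in column 2 (Z + I ≡ K (mod 10), carry-in 0); try K=9. So K=9.
Step 5. [col 2: Z + I ≡ K (mod 10)] column 2 (Z + I ≡ K (mod 10), carry-in 0) doesn't pin Z yet; pick Z=5 and continue ⇒ Z=5.
Step 6. [col 2: Z + I ≡ K (mod 10)] from column 2 (Z=5, K=9, carry-in 0, digits 1,5,6,7,9 already taken and all letters distinct): I must equal 4, so I=4.
Step 7. [col 3: R + C ≡ W (mod 10)] from column 3 (R=1, C=7, carry-in 0, digits 1,4,5,6,7,9 already taken and all letters distinct): W must equal 8, so W=8.
Step 8. [col 4: Z + W ≡ A (mod 10)] in column 4 we have Z+W≡A with carry-in 0; given Z=5, W=8 and digits 1,4,5,6,7,8,9 already taken and all letters distinct, that pins A to 3 ⇒ A=3.
Step 9. [col 5: V + A ≡ S (mod 10)] column 5: given V=6, A=3, carry-in 1, and digits 1,3,4,5,6,7,8,9 already taken and all letters distinct, V+A≡S (mod 10) forces S=0, so S=0.
Step 10. [col 6: I + C ≡ M (mod 10)] from column 6 (I=4, C=7, carry-in 1, digits 0,1,3,4,5,6,7,8,9 already taken and all letters distinct): M must equal 2 ⇒ M=2.

Answer: A=3, C=7, I=4, K=9, M=2, R=1, S=0, V=6, W=8, Z=5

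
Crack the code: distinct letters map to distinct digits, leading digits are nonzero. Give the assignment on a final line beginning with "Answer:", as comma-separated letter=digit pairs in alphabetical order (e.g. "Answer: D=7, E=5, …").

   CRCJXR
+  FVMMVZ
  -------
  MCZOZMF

Step 1. [col 1: R + Z ≡ F (mod 10)] column 1 (R + Z ≡ F (mod 10), carry-in 0) doesn't pin F yet; pick F=9 and continue ⇒ F=9.
Step 2. [col 1: R + Z ≡ F (mod 10)] column 1 (R + Z ≡ F (mod 10), carry-in 0) doesn't pin Z yet; pick Z=2 and continue. So Z=2.
Step 3. [M] M is the leading digit of a 7-digit sum of two 6-digit numbers; the final carry is exactly 1 ⇒ M=1.
Step 4. [col 1: R + Z ≡ F (mod 10)] in column 1 we have R+Z≡F with carry-in 0; given Z=2, F=9 and digits 1,2,9 already taken and all letters distinct, that pins R to 7, so R=7.
Step 5. [col 2: X + V ≡ M (mod 10)] V=5 is one option consistent with column 2 (X + V ≡ M (mod 10), carry-in 0) — take it. So V=5.
Step 6. [col 2: X + V ≡ M (mod 10)] column 2 reads X+V+carry(0)=M with V=5, M=1; with digits 1,2,5,7,9 already taken and all letters distinct, the only value for X is 6, so X=6.
Step 7. [col 3: J + M ≡ Z (mod 10)] column 3 reads J+M+carry(1)=Z with M=1, Z=2; with digits 1,2,5,6,7,9 already taken and all letters distinct, the only value for J is 0 ⇒ J=0.
Step 8. [col 4: C + M ≡ O (mod 10)] from column 4 (M=1, carry-in 0, digits 0,1,2,5,6,7,9 already taken and all letters distinct): C must equal 3, so C=3.
Step 9. [col 4: C + M ≡ O (mod 10)] in column 4 we have C+M≡O with carry-in 0; given C=3, M=1 and digits 0,1,2,3,5,6,7,9 already taken and all letters distinct, that pins O to 4, so O=4.

Answer: C=3, F=9, J=0, M=1, O=4, R=7, V=5, X=6, Z=2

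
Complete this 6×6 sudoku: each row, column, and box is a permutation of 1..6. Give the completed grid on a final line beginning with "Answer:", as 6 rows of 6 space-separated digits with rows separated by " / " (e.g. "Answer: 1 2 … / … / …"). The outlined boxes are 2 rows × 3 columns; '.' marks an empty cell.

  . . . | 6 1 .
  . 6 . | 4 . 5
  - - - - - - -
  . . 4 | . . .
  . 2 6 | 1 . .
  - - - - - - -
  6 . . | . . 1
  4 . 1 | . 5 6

Step 1. [r5c3∈{2,3,5}] across box 5, 2 lands solely at r5c3 ⇒ r5c3=2.
Step 2. [r2c3∈{3}] r2c3's peers cover all but 3. So r2c3=3.
Step 3. [r4c1∈{3,5}] in row 4, 5 fits only at r4c1, so r4c1=5.
Step 4. [r3c1∈{1,3}] in col 1, 3 fits only at r3c1, so r3c1=3.
Step 5. [r2c5∈{2}] r2c5 is down to just 2, so r2c5=2.
Step 6. [r5c4∈{3}] only 3 remains possible at r5c4. So r5c4=3.
Step 7. [r4c5∈{3,4}] col 5 places 3 nowhere but r4c5. So r4c5=3.
Step 8. [r5c2∈{5}] only 5 remains possible at r5c2 ⇒ r5c2=5.
Step 9. [r3c4∈{2,5}] row 3 places 5 nowhere but r3c4, so r3c4=5.
Step 10. [r6c4∈{2}] nothing but 2 survives at r6c4. So r6c4=2.
Step 11. [r6c2∈{3}] nothing but 3 survives at r6c2 ⇒ r6c2=3.
Step 12. [r3c6∈{2}] r3c6 has the single candidate 2 ⇒ r3c6=2.
Step 13. [r1c6∈{3}] r1c6 is down to just 3 ⇒ r1c6=3.
Step 14. [r1c3∈{5}] r1c3 has the single candidate 5, so r1c3=5.
Step 15. [r1c2∈{4}] only 4 remains possible at r1c2 ⇒ r1c2=4.
Step 16. [r3c2∈{1}] r3c2 is down to just 1 ⇒ r3c2=1.
Step 17. [r1c1∈{2}] nothing but 2 survives at r1c1. So r1c1=2.
Step 18. [r2c1∈{1}] r2c1 is down to just 1. So r2c1=1.
Step 19. [r3c5∈{6}] nothing but 6 survives at r3c5. So r3c5=6.
Step 20. [r4c6∈{4}] only 4 remains possible at r4c6. So r4c6=4.
Step 21. [r5c5∈{4}] only 4 remains possible at r5c5, so r5c5=4.

Answer: 2 4 5 6 1 3 / 1 6 3 4 2 5 / 3 1 4 5 6 2 / 5 2 6 1 3 4 / 6 5 2 3 4 1 / 4 3 1 2 5 6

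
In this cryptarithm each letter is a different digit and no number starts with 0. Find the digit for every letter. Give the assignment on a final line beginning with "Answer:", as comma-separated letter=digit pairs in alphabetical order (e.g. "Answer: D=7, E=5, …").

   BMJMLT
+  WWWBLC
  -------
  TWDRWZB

Step 1. [col 1: T + C ≡ B (mod 10)] B=9 is one option consistent with column 1 (T + C ≡ B (mod 10), carry-in 0) — take it ⇒ B=9.
Step 2. [col 1: T + C ≡ B (mod 10)] no forcing yet in column 1 (carry-in 0); C=8 is free and consistent — try it. So C=8.
Step 3. [col 1: T + C ≡ B (mod 10)] column 1: given C=8, B=9, carry-in 0, and digits 8,9 already taken and all letters distinct, T+C≡B (mod 10) forces T=1 ⇒ T=1.
Step 4. [col 2: L + L ≡ Z (mod 10)] several values work for L in column 2 (L + L ≡ Z (mod 10), carry-in 0); try L=3. So L=3.
Step 5. [col 2: L + L ≡ Z (mod 10)] column 2 reads L+L+carry(0)=Z with L=3; with digits 1,3,8,9 already taken and all letters distinct, the only value for Z is 6, so Z=6.
Step 6. [col 3: M + B ≡ W (mod 10)] from column 3 (B=9, carry-in 0, digits 1,3,6,8,9 already taken and all letters distinct): W must equal 4. So W=4.
Step 7. [col 3: M + B ≡ W (mod 10)] from column 3 (B=9, W=4, carry-in 0, digits 1,3,4,6,8,9 already taken and all letters distinct): M must equal 5 ⇒ M=5.
Step 8. [col 4: J + W ≡ R (mod 10)] column 4 (J + W ≡ R (mod 10), carry-in 1) doesn't pin J yet; pick J=7 and continue. So J=7.
Step 9. [col 4: J + W ≡ R (mod 10)] column 4: given J=7, W=4, carry-in 1, and digits 1,3,4,5,6,7,8,9 already taken and all letters distinct, J+W≡R (mod 10) forces R=2 ⇒ R=2.
Step 10. [col 5: M + W ≡ D (mod 10)] column 5: given M=5, W=4, carry-in 1, and digits 1,2,3,4,5,6,7,8,9 already taken and all letters distinct, M+W≡D (mod 10) forces D=0. So D=0.

Answer: B=9, C=8, D=0, J=7, L=3, M=5, R=2, T=1, W=4, Z=6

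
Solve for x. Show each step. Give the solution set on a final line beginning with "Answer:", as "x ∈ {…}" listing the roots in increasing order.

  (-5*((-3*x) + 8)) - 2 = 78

Step 1. [(-5*((-3*x) + 8)) - 2 = 78] the outer -2 inverts by adding 2. So sub: -5*((-3*x) + 8) = 80.
Step 2. [-5*((-3*x) + 8) = 80] -5 out front; divide by -5 ⇒ div: (-3*x) + 8 = -16.
Step 3. [(-3*x) + 8 = -16] subtract 8: x sits inside (… + 8). So sub: -3*x = -24.
Step 4. [-3*x = -24] -3·(inner) — divide through by -3, so div: x = 8.

Answer: x ∈ {8}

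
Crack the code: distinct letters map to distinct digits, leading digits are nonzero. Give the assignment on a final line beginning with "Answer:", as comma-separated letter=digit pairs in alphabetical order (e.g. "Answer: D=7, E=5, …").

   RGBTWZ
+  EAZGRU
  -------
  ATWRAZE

Step 1. [A] the sum has 7 digits but both addends have 6; that extra leading digit A is the final carry, namely 1. So A=1.
Step 2. [col 1: Z + U ≡ E (mod 10)] several values work for U in column 1 (Z + U ≡ E (mod 10), carry-in 0); try U=3, so U=3.
Step 3. [col 1: Z + U ≡ E (mod 10)] Z=4 is one option consistent with column 1 (Z + U ≡ E (mod 10), carry-in 0) — take it, so Z=4.
Step 4. [col 1: Z + U ≡ E (mod 10)] in column 1 we have Z+U≡E with carry-in 0; given Z=4, U=3 and digits 1,3,4 already taken and all letters distinct, that pins E to 7, so E=7.
Step 5. [col 2: W + R ≡ Z (mod 10)] several values work for W in column 2 (W + R ≡ Z (mod 10), carry-in 0); try W=9. So W=9.
Step 6. [col 2: W + R ≡ Z (mod 10)] column 2 reads W+R+carry(0)=Z with W=9, Z=4; with digits 1,3,4,7,9 already taken and all letters distinct, the only value for R is 5 ⇒ R=5.
Step 7. [col 3: T + G ≡ A (mod 10)] several values work for T in column 3 (T + G ≡ A (mod 10), carry-in 1); try T=2 ⇒ T=2.
Step 8. [col 3: T + G ≡ A (mod 10)] in column 3 we have T+G≡A with carry-in 1; given T=2, A=1 and digits 1,2,3,4,5,7,9 already taken and all letters distinct, that pins G to 8, so G=8.
Step 9. [col 4: B + Z ≡ R (mod 10)] in column 4 we have B+Z≡R with carry-in 1; given Z=4, R=5 and digits 1,2,3,4,5,7,8,9 already taken and all letters distinct, that pins B to 0, so B=0.

Answer: A=1, B=0, E=7, G=8, R=5, T=2, U=3, W=9, Z=4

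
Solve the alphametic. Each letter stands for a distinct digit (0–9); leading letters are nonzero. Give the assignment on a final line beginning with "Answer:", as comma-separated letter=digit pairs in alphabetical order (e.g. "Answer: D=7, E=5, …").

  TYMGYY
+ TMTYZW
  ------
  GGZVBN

Step 1. [col 1: Y + W ≡ N (mod 10)] column 1 (Y + W ≡ N (mod 10), carry-in 0) doesn't pin N yet; pick N=8 and continue. So N=8.
Step 2. [col 1: Y + W ≡ N (mod 10)] no forcing yet in column 1 (carry-in 0); W=2 is free and consistent — try it, so W=2.
Step 3. [col 1: Y + W ≡ N (mod 10)] in column 1 we have Y+W≡N with carry-in 0; given W=2, N=8 and digits 2,8 already taken and all letters distinct, that pins Y to 6 ⇒ Y=6.
Step 4. [col 2: Y + Z ≡ B (mod 10)] column 2 (Y + Z ≡ B (mod 10), carry-in 0) doesn't pin B yet; pick B=5 and continue. So B=5.
Step 5. [col 2: Y + Z ≡ B (mod 10)] column 2 reads Y+Z+carry(0)=B with Y=6, B=5; with digits 2,5,6,8 already taken and all letters distinct, the only value for Z is 9. So Z=9.
Step 6. [col 3: G + Y ≡ V (mod 10)] no forcing yet in column 3 (carry-in 1); G=3 is free and consistent — try it. So G=3.
Step 7. [col 3: G + Y ≡ V (mod 10)] from column 3 (G=3, Y=6, carry-in 1, digits 2,3,5,6,8,9 already taken and all letters distinct): V must equal 0 ⇒ V=0.
Step 8. [col 4: M + T ≡ Z (mod 10)] no forcing yet in column 4 (carry-in 1); T=1 is free and consistent — try it ⇒ T=1.
Step 9. [col 4: M + T ≡ Z (mod 10)] column 4: given T=1, Z=9, carry-in 1, and digits 0,1,2,3,5,6,8,9 already taken and all letters distinct, M+T≡Z (mod 10) forces M=7 ⇒ M=7.

Answer: B=5, G=3, M=7, N=8, T=1, V=0, W=2, Y=6, Z=9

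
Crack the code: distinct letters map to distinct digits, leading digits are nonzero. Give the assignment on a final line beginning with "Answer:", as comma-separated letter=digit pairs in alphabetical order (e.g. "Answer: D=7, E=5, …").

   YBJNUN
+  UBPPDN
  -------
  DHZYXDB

Step 1. [col 1: N + N ≡ B (mod 10)] no forcing yet in column 1 (carry-in 0); N=7 is free and consistent — try it, so N=7.
Step 2. [col 1: N + N ≡ B (mod 10)] in column 1 we have N+N≡B with carry-in 0; given N=7 and digits 7 already taken and all letters distinct, that pins B to 4. So B=4.
Step 3. [col 2: U + D ≡ D (mod 10)] in column 2 we have U+D≡D with carry-in 1; given nothing yet and digits 4,7 already taken and all letters distinct, that pins U to 9. So U=9.
Step 4. [col 2: U + D ≡ D (mod 10)] D=1 is one option consistent with column 2 (U + D ≡ D (mod 10), carry-in 1) — take it, so D=1.
Step 5. [col 3: N + P ≡ X (mod 10)] several values work for P in column 3 (N + P ≡ X (mod 10), carry-in 1); try P=2, so P=2.
Step 6. [col 3: N + P ≡ X (mod 10)] column 3 reads N+P+carry(1)=X with N=7, P=2; with digits 1,2,4,7,9 already taken and all letters distinct, the only value for X is 0. So X=0.
Step 7. [col 4: J + P ≡ Y (mod 10)] Y=6 is one option consistent with column 4 (J + P ≡ Y (mod 10), carry-in 1) — take it ⇒ Y=6.
Step 8. [col 4: J + P ≡ Y (mod 10)] in column 4 we have J+P≡Y with carry-in 1; given P=2, Y=6 and digits 0,1,2,4,6,7,9 already taken and all letters distinct, that pins J to 3, so J=3.
Step 9. [col 5: B + B ≡ Z (mod 10)] column 5 reads B+B+carry(0)=Z with B=4; with digits 0,1,2,3,4,6,7,9 already taken and all letters distinct, the only value for Z is 8 ⇒ Z=8.
Step 10. [col 6: Y + U ≡ H (mod 10)] from column 6 (Y=6, U=9, carry-in 0, digits 0,1,2,3,4,6,7,8,9 already taken and all letters distinct): H must equal 5. So H=5.

Answer: B=4, D=1, H=5, J=3, N=7, P=2, U=9, X=0, Y=6, Z=8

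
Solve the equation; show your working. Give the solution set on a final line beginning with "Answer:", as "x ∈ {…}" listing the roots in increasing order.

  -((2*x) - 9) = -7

Step 1. [-((2*x) - 9) = -7] flip signs both sides, so neg: (2*x) - 9 = 7.
Step 2. [(2*x) - 9 = 7] -9 is outermost — add 9 both sides, so sub: 2*x = 16.
Step 3. [2*x = 16] divide by the outer 2 ⇒ div: x = 8.

Answer: x ∈ {8}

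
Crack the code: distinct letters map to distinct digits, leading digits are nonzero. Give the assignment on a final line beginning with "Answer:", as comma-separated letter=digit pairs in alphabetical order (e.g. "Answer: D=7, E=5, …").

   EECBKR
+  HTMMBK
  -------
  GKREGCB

Step 1. [col 1: R + K ≡ B (mod 10)] column 1 (R + K ≡ B (mod 10), carry-in 0) doesn't pin K yet; pick K=5 and continue ⇒ K=5.
Step 2. [col 1: R + K ≡ B (mod 10)] no forcing yet in column 1 (carry-in 0); R=9 is free and consistent — try it. So R=9.
Step 3. [G] adding two 6-digit numbers gives at most 6+1 digits, and here it does — G is that final carry and must be 1. So G=1.
Step 4. [col 1: R + K ≡ B (mod 10)] in column 1 we have R+K≡B with carry-in 0; given R=9, K=5 and digits 1,5,9 already taken and all letters distinct, that pins B to 4. So B=4.
Step 5. [col 2: K + B ≡ C (mod 10)] column 2 reads K+B+carry(1)=C with K=5, B=4; with digits 1,4,5,9 already taken and all letters distinct, the only value for C is 0, so C=0.
Step 6. [col 3: B + M ≡ G (mod 10)] in column 3 we have B+M≡G with carry-in 1; given B=4, G=1 and digits 0,1,4,5,9 already taken and all letters distinct, that pins M to 6. So M=6.
Step 7. [col 4: C + M ≡ E (mod 10)] from column 4 (C=0, M=6, carry-in 1, digits 0,1,4,5,6,9 already taken and all letters distinct): E must equal 7 ⇒ E=7.
Step 8. [col 5: E + T ≡ R (mod 10)] column 5 reads E+T+carry(0)=R with E=7, R=9; with digits 0,1,4,5,6,7,9 already taken and all letters distinct, the only value for T is 2 ⇒ T=2.
Step 9. [col 6: E + H ≡ K (mod 10)] column 6 reads E+H+carry(0)=K with E=7, K=5; with digits 0,1,2,4,5,6,7,9 already taken and all letters distinct, the only value for H is 8, so H=8.

Answer: B=4, C=0, E=7, G=1, H=8, K=5, M=6, R=9, T=2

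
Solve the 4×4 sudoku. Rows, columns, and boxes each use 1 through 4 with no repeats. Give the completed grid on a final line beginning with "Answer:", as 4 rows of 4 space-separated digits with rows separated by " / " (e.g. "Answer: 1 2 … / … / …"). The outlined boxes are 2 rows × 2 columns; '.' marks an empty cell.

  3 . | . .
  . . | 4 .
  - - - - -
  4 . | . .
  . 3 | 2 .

Step 1. [r2c1∈{1,2}] col 1 places 2 nowhere but r2c1. So r2c1=2.
Step 2. [r1c3∈{1}] nothing but 1 survives at r1c3 ⇒ r1c3=1.
Step 3. [r4c1∈{1}] r4c1 has the single candidate 1 ⇒ r4c1=1.
Step 4. [r3c4∈{1,3}] row 3 places 1 nowhere but r3c4. So r3c4=1.
Step 5. [r1c4∈{2}] r1c4 has the single candidate 2 ⇒ r1c4=2.
Step 6. [r2c4∈{3}] nothing but 3 survives at r2c4. So r2c4=3.
Step 7. [r1c2∈{4}] only 4 remains possible at r1c2. So r1c2=4.
Step 8. [r4c4∈{4}] r4c4's peers cover all but 4, so r4c4=4.
Step 9. [r3c3∈{3}] r3c3 has the single candidate 3 ⇒ r3c3=3.
Step 10. [r2c2∈{1}] r2c2 is down to just 1. So r2c2=1.
Step 11. [r3c2∈{2}] nothing but 2 survives at r3c2 ⇒ r3c2=2.

Answer: 3 4 1 2 / 2 1 4 3 / 4 2 3 1 / 1 3 2 4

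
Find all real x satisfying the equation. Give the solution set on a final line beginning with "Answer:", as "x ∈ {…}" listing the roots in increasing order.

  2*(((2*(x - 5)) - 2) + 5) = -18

Step 1. [2*(((2*(x - 5)) - 2) + 5) = -18] LHS = 2·(…); ÷2 both sides ⇒ div: ((2*(x - 5)) - 2) + 5 = -9.
Step 2. [((2*(x - 5)) - 2) + 5 = -9] subtract 5: x sits inside (… + 5) ⇒ sub: (2*(x - 5)) - 2 = -14.
Step 3. [(2*(x - 5)) - 2 = -14] peel the -2: add 2 from each side ⇒ sub: 2*(x - 5) = -12.
Step 4. [2*(x - 5) = -12] LHS = 2·(…); ÷2 both sides ⇒ div: x - 5 = -6.
Step 5. [x - 5 = -6] the outer -5 inverts by adding 5, so sub: x = -1.

Answer: x ∈ {-1}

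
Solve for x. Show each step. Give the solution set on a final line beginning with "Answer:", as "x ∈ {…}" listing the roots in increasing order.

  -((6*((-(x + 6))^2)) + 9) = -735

Step 1. [-((6*((-(x + 6))^2)) + 9) = -735] flip signs both sides. So neg: (6*((-(x + 6))^2)) + 9 = 735.
Step 2. [(6*((-(x + 6))^2)) + 9 = 735] peel the +9: subtract 9 from each side ⇒ sub: 6*((-(x + 6))^2) = 726.
Step 3. [6*((-(x + 6))^2) = 726] 6 out front; divide by 6. So div: (-(x + 6))^2 = 121.
Step 4. [(-(x + 6))^2 = 121] 121 ≥ 0, LHS is (·)² — take ±√, so sqrt: -(x + 6) = 11 or -11.
Step 5. [-(x + 6) = 11 or -11] leading − — multiply by −1, so neg: x + 6 = -11 or 11.
Step 6. [x + 6 = -11 or 11] the outer +6 inverts by subtracting 6, so sub: x = -17 or 5.

Answer: x ∈ {-17, 5}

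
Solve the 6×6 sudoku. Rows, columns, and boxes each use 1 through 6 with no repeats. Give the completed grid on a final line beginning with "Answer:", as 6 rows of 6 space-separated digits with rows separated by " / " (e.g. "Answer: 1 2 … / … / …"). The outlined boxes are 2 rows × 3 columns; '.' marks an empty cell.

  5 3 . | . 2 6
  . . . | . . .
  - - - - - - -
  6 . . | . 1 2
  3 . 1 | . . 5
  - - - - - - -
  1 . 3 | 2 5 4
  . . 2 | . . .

Step 1. [r1c3∈{4}] r1c3 has the single candidate 4. So r1c3=4.
Step 2. [r2c2∈{1,2,6}] r2c2 is the only open cell in col 2 admitting 1. So r2c2=1.
Step 3. [r6c2∈{4,5,6}] in row 6, 5 fits only at r6c2, so r6c2=5.
Step 4. [r3c4∈{3,4}] row 3 places 3 nowhere but r3c4, so r3c4=3.
Step 5. [r6c6∈{1,3}] r6c6 is the only open cell in col 6 admitting 1, so r6c6=1.
Step 6. [r6c4∈{6}] r6c4's peers cover all but 6. So r6c4=6.
Step 7. [r4c4∈{4}] only 4 remains possible at r4c4. So r4c4=4.
Step 8. [r2c5∈{3,4}] 4 has one home in row 2: r2c5 ⇒ r2c5=4.
Step 9. [r5c2∈{6}] r5c2 has the single candidate 6, so r5c2=6.
Step 10. [r2c1∈{2}] r2c1's peers cover all but 2 ⇒ r2c1=2.
Step 11. [r6c5∈{3}] r6c5's peers cover all but 3, so r6c5=3.
Step 12. [r6c1∈{4}] only 4 remains possible at r6c1, so r6c1=4.
Step 13. [r2c4∈{5}] r2c4's peers cover all but 5, so r2c4=5.
Step 14. [r4c2∈{2}] r4c2's peers cover all but 2, so r4c2=2.
Step 15. [r3c3∈{5}] only 5 remains possible at r3c3, so r3c3=5.
Step 16. [r4c5∈{6}] r4c5's peers cover all but 6, so r4c5=6.
Step 17. [r1c4∈{1}] r1c4 has the single candidate 1. So r1c4=1.
Step 18. [r2c3∈{6}] r2c3's peers cover all but 6 ⇒ r2c3=6.
Step 19. [r3c2∈{4}] r3c2 has the single candidate 4 ⇒ r3c2=4.
Step 20. [r2c6∈{3}] r2c6 is down to just 3. So r2c6=3.

Answer: 5 3 4 1 2 6 / 2 1 6 5 4 3 / 6 4 5 3 1 2 / 3 2 1 4 6 5 / 1 6 3 2 5 4 / 4 5 2 6 3 1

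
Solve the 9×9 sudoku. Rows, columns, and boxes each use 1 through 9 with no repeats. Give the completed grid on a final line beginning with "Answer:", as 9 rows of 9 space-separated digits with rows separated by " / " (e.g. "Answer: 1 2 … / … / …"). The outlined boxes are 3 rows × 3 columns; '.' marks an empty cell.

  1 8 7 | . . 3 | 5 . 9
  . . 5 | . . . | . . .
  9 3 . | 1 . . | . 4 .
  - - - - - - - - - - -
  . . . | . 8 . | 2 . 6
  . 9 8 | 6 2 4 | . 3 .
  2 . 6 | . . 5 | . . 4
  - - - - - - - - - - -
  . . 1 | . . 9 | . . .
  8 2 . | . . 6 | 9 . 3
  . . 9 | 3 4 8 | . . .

Step 1. [r2c4∈{2,4,7,8,9}] in col 4, 8 fits only at r2c4 ⇒ r2c4=8.
Step 2. [r7c7∈{4,6,7,8}] across col 7, 4 lands solely at r7c7 ⇒ r7c7=4.
Step 3. [r7c4∈{2,5,7}] r7c4 is the only open cell in box 8 admitting 2 ⇒ r7c4=2.
Step 4. [r1c8∈{2,6}] across row 1, 2 lands solely at r1c8 ⇒ r1c8=2.
Step 5. [r8c4∈{5,7}] across col 4, 5 lands solely at r8c4. So r8c4=5.
Step 6. [r7c5∈{7}] only 7 remains possible at r7c5, so r7c5=7.
Step 7. [r8c8∈{1,7}] 7 has one home in row 8: r8c8. So r8c8=7.
Step 8. [r4c6∈{1,7}] r4c6 is the only open cell in col 6 admitting 1. So r4c6=1.
Step 9. [r2c7∈{1,3,6,7}] 3 has one home in row 2: r2c7. So r2c7=3.
Step 10. [r7c1∈{3,5,6}] row 7 places 3 nowhere but r7c1 ⇒ r7c1=3.
Step 11. [r6c2∈{1,7}] r6c2 is the only open cell in col 2 admitting 1. So r6c2=1.
Step 12. [r2c5∈{6,9}] across row 2, 9 lands solely at r2c5. So r2c5=9.
Step 13. [r2c6∈{2,7}] 2 has one home in row 2: r2c6. So r2c6=2.
Step 14. [r2c9∈{1,7}] across row 2, 7 lands solely at r2c9. So r2c9=7.
Step 15. [r2c8∈{1,6}] 1 has one home in row 2: r2c8 ⇒ r2c8=1.
Step 16. [r3c7∈{6,8}] across box 3, 6 lands solely at r3c7 ⇒ r3c7=6.
Step 17. [r9c9∈{1,2,5}] in row 9, 2 fits only at r9c9. So r9c9=2.
Step 18. [r6c7∈{7,8}] across col 7, 8 lands solely at r6c7. So r6c7=8.
Step 19. [r7c8∈{5,6,8}] col 8 places 8 nowhere but r7c8 ⇒ r7c8=8.
Step 20. [r7c2∈{5,6}] r7c2 is the only open cell in row 7 admitting 6. So r7c2=6.
Step 21. [r5c7∈{1,7}] r5c7 is the only open cell in col 7 admitting 7. So r5c7=7.
Step 22. [r5c1∈{5}] nothing but 5 survives at r5c1, so r5c1=5.
Step 23. [r2c2∈{4}] r2c2 has the single candidate 4. So r2c2=4.
Step 24. [r4c2∈{7}] r4c2 has the single candidate 7, so r4c2=7.
Step 25. [r4c4∈{9}] r4c4 has the single candidate 9, so r4c4=9.
Step 26. [r4c1∈{4}] r4c1 is down to just 4, so r4c1=4.
Step 27. [r4c8∈{5}] r4c8 has the single candidate 5 ⇒ r4c8=5.
Step 28. [r9c2∈{5}] nothing but 5 survives at r9c2, so r9c2=5.
Step 29. [r9c8∈{6}] nothing but 6 survives at r9c8, so r9c8=6.
Step 30. [r3c9∈{8}] r3c9 is down to just 8. So r3c9=8.
Step 31. [r8c5∈{1}] r8c5 has the single candidate 1 ⇒ r8c5=1.
Step 32. [r9c1∈{7}] r9c1 is down to just 7. So r9c1=7.
Step 33. [r9c7∈{1}] r9c7 is down to just 1 ⇒ r9c7=1.
Step 34. [r7c9∈{5}] only 5 remains possible at r7c9. So r7c9=5.
Step 35. [r2c1∈{6}] r2c1 has the single candidate 6, so r2c1=6.
Step 36. [r4c3∈{3}] r4c3 has the single candidate 3 ⇒ r4c3=3.
Step 37. [r1c4∈{4}] only 4 remains possible at r1c4, so r1c4=4.
Step 38. [r3c5∈{5}] r3c5 is down to just 5 ⇒ r3c5=5.
Step 39. [r5c9∈{1}] only 1 remains possible at r5c9, so r5c9=1.
Step 40. [r6c4∈{7}] r6c4's peers cover all but 7, so r6c4=7.
Step 41. [r1c5∈{6}] only 6 remains possible at r1c5. So r1c5=6.
Step 42. [r3c6∈{7}] r3c6 is down to just 7. So r3c6=7.
Step 43. [r6c8∈{9}] only 9 remains possible at r6c8 ⇒ r6c8=9.
Step 44. [r6c5∈{3}] only 3 remains possible at r6c5 ⇒ r6c5=3.
Step 45. [r3c3∈{2}] r3c3 has the single candidate 2. So r3c3=2.
Step 46. [r8c3∈{4}] r8c3 is down to just 4 ⇒ r8c3=4.

Answer: 1 8 7 4 6 3 5 2 9 / 6 4 5 8 9 2 3 1 7 / 9 3 2 1 5 7 6 4 8 / 4 7 3 9 8 1 2 5 6 / 5 9 8 6 2 4 7 3 1 / 2 1 6 7 3 5 8 9 4 / 3 6 1 2 7 9 4 8 5 / 8 2 4 5 1 6 9 7 3 / 7 5 9 3 4 8 1 6 2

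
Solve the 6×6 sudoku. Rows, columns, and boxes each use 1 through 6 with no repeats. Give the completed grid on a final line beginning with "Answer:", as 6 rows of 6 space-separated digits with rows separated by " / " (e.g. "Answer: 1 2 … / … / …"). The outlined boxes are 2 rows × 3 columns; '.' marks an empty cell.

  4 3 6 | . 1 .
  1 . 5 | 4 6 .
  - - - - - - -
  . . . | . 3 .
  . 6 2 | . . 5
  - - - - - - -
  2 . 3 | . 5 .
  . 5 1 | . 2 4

Step 1. [r3c2∈{1,4}] across col 2, 1 lands solely at r3c2. So r3c2=1.
Step 2. [r1c6∈{2}] r1c6 is down to just 2. So r1c6=2.
Step 3. [r3c6∈{6}] r3c6's peers cover all but 6, so r3c6=6.
Step 4. [r5c4∈{1,6}] 6 has one home in row 5: r5c4. So r5c4=6.
Step 5. [r3c3∈{4}] nothing but 4 survives at r3c3. So r3c3=4.
Step 6. [r4c5∈{4}] r4c5 has the single candidate 4 ⇒ r4c5=4.
Step 7. [r2c2∈{2}] only 2 remains possible at r2c2, so r2c2=2.
Step 8. [r3c1∈{5}] r3c1 is down to just 5. So r3c1=5.
Step 9. [r5c2∈{4}] r5c2 has the single candidate 4 ⇒ r5c2=4.
Step 10. [r2c6∈{3}] r2c6's peers cover all but 3. So r2c6=3.
Step 11. [r4c4∈{1}] r4c4's peers cover all but 1. So r4c4=1.
Step 12. [r3c4∈{2}] only 2 remains possible at r3c4, so r3c4=2.
Step 13. [r6c1∈{6}] nothing but 6 survives at r6c1. So r6c1=6.
Step 14. [r5c6∈{1}] only 1 remains possible at r5c6 ⇒ r5c6=1.
Step 15. [r1c4∈{5}] only 5 remains possible at r1c4, so r1c4=5.
Step 16. [r6c4∈{3}] r6c4 has the single candidate 3 ⇒ r6c4=3.
Step 17. [r4c1∈{3}] only 3 remains possible at r4c1. So r4c1=3.

Answer: 4 3 6 5 1 2 / 1 2 5 4 6 3 / 5 1 4 2 3 6 / 3 6 2 1 4 5 / 2 4 3 6 5 1 / 6 5 1 3 2 4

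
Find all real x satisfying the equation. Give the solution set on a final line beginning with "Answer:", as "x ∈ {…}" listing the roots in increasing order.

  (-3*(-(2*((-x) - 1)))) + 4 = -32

Step 1. [(-3*(-(2*((-x) - 1)))) + 4 = -32] peel the +4: subtract 4 from each side ⇒ sub: -3*(-(2*((-x) - 1))) = -36.
Step 2. [-3*(-(2*((-x) - 1))) = -36] LHS = -3·(…); ÷-3 both sides ⇒ div: -(2*((-x) - 1)) = 12.
Step 3. [-(2*((-x) - 1)) = 12] flip signs both sides, so neg: 2*((-x) - 1) = -12.
Step 4. [2*((-x) - 1) = -12] LHS = 2·(…); ÷2 both sides, so div: (-x) - 1 = -6.
Step 5. [(-x) - 1 = -6] 1 comes off first (add 1). So sub: -x = -5.
Step 6. [-x = -5] LHS negated; negate both sides, so neg: x = 5.

Answer: x ∈ {5}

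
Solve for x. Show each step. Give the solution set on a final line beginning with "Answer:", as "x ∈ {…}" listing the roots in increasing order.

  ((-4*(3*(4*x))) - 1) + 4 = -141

Step 1. [((-4*(3*(4*x))) - 1) + 4 = -141] the outer +4 inverts by subtracting 4, so sub: (-4*(3*(4*x))) - 1 = -145.
Step 2. [(-4*(3*(4*x))) - 1 = -145] the outer -1 inverts by adding 1 ⇒ sub: -4*(3*(4*x)) = -144.
Step 3. [-4*(3*(4*x)) = -144] -4 out front; divide by -4. So div: 3*(4*x) = 36.
Step 4. [3*(4*x) = 36] leading coefficient 3: divide by 3, so div: 4*x = 12.
Step 5. [4*x = 12] 4 out front; divide by 4 ⇒ div: x = 3.

Answer: x ∈ {3}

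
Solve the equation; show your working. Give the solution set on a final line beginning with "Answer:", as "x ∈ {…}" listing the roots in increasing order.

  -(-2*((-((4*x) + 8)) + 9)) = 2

Step 1. [-(-2*((-((4*x) + 8)) + 9)) = 2] flip signs both sides, so neg: -2*((-((4*x) + 8)) + 9) = -2.
Step 2. [-2*((-((4*x) + 8)) + 9) = -2] LHS = -2·(…); ÷-2 both sides. So div: (-((4*x) + 8)) + 9 = 1.
Step 3. [(-((4*x) + 8)) + 9 = 1] subtract 9: x sits inside (… + 9), so sub: -((4*x) + 8) = -8.
Step 4. [-((4*x) + 8) = -8] LHS negated; negate both sides, so neg: (4*x) + 8 = 8.
Step 5. [(4*x) + 8 = 8] subtract 8: x sits inside (… + 8) ⇒ sub: 4*x = 0.
Step 6. [4*x = 0] 4 out front; divide by 4, so div: x = 0.

Answer: x ∈ {0}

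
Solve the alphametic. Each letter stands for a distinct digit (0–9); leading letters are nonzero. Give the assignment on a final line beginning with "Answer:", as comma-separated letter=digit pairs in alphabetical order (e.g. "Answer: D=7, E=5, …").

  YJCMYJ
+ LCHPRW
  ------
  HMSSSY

Step 1. [col 1: J + W ≡ Y (mod 10)] several values work for Y in column 1 (J + W ≡ Y (mod 10), carry-in 0); try Y=2. So Y=2.
Step 2. [col 1: J + W ≡ Y (mod 10)] W=9 is one option consistent with column 1 (J + W ≡ Y (mod 10), carry-in 0) — take it. So W=9.
Step 3. [col 1: J + W ≡ Y (mod 10)] column 1: given W=9, Y=2, carry-in 0, and digits 2,9 already taken and all letters distinct, J+W≡Y (mod 10) forces J=3. So J=3.
Step 4. [col 2: Y + R ≡ S (mod 10)] no forcing yet in column 2 (carry-in 1); R=7 is free and consistent — try it, so R=7.
Step 5. [col 2: Y + R ≡ S (mod 10)] from column 2 (Y=2, R=7, carry-in 1, digits 2,3,7,9 already taken and all letters distinct): S must equal 0. So S=0.
Step 6. [col 3: M + P ≡ S (mod 10)] column 3 (M + P ≡ S (mod 10), carry-in 1) doesn't pin P yet; pick P=4 and continue, so P=4.
Step 7. [col 3: M + P ≡ S (mod 10)] in column 3 we have M+P≡S with carry-in 1; given P=4, S=0 and digits 0,2,3,4,7,9 already taken and all letters distinct, that pins M to 5, so M=5.
Step 8. [col 4: C + H ≡ S (mod 10)] no forcing yet in column 4 (carry-in 1); C=1 is free and consistent — try it, so C=1.
Step 9. [col 4: C + H ≡ S (mod 10)] from column 4 (C=1, S=0, carry-in 1, digits 0,1,2,3,4,5,7,9 already taken and all letters distinct): H must equal 8, so H=8.
Step 10. [col 6: Y + L ≡ H (mod 10)] column 6 reads Y+L+carry(0)=H with Y=2, H=8; with digits 0,1,2,3,4,5,7,8,9 already taken and all letters distinct, the only value for L is 6, so L=6.

Answer: C=1, H=8, J=3, L=6, M=5, P=4, R=7, S=0, W=9, Y=2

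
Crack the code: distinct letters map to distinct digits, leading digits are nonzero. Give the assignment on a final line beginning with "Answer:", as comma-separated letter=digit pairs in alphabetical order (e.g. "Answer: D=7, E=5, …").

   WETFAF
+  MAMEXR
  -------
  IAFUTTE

Step 1. [I] I is the leading digit of a 7-digit sum of two 6-digit numbers; the final carry is exactly 1. So I=1.
Step 2. [col 1: F + R ≡ E (mod 10)] no forcing yet in column 1 (carry-in 0); F=4 is free and consistent — try it, so F=4.
Step 3. [col 1: F + R ≡ E (mod 10)] R=9 is one option consistent with column 1 (F + R ≡ E (mod 10), carry-in 0) — take it. So R=9.
Step 4. [col 1: F + R ≡ E (mod 10)] from column 1 (F=4, R=9, carry-in 0, digits 1,4,9 already taken and all letters distinct): E must equal 3, so E=3.
Step 5. [col 2: A + X ≡ T (mod 10)] column 2 (A + X ≡ T (mod 10), carry-in 1) doesn't pin A yet; pick A=0 and continue. So A=0.
Step 6. [col 2: A + X ≡ T (mod 10)] T=7 is one option consistent with column 2 (A + X ≡ T (mod 10), carry-in 1) — take it, so T=7.
Step 7. [col 2: A + X ≡ T (mod 10)] column 2: given A=0, T=7, carry-in 1, and digits 0,1,3,4,7,9 already taken and all letters distinct, A+X≡T (mod 10) forces X=6, so X=6.
Step 8. [col 4: T + M ≡ U (mod 10)] M=8 is one option consistent with column 4 (T + M ≡ U (mod 10), carry-in 0) — take it, so M=8.
Step 9. [col 4: T + M ≡ U (mod 10)] column 4 reads T+M+carry(0)=U with T=7, M=8; with digits 0,1,3,4,6,7,8,9 already taken and all letters distinct, the only value for U is 5 ⇒ U=5.
Step 10. [col 6: W + M ≡ A (mod 10)] column 6: given M=8, A=0, carry-in 0, and digits 0,1,3,4,5,6,7,8,9 already taken and all letters distinct, W+M≡A (mod 10) forces W=2, so W=2.

Answer: A=0, E=3, F=4, I=1, M=8, R=9, T=7, U=5, W=2, X=6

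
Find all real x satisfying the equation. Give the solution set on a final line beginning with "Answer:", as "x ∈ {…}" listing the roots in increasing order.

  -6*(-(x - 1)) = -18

Step 1. [-6*(-(x - 1)) = -18] LHS = -6·(…); ÷-6 both sides ⇒ div: -(x - 1) = 3.
Step 2. [-(x - 1) = 3] leading − — multiply by −1 ⇒ neg: x - 1 = -3.
Step 3. [x - 1 = -3] -1 is outermost — add 1 both sides, so sub: x = -2.

Answer: x ∈ {-2}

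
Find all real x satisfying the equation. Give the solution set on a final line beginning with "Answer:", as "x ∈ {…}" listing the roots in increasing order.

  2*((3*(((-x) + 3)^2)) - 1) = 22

Step 1. [2*((3*(((-x) + 3)^2)) - 1) = 22] 2 out front; divide by 2. So div: (3*(((-x) + 3)^2)) - 1 = 11.
Step 2. [(3*(((-x) + 3)^2)) - 1 = 11] peel the -1: add 1 from each side ⇒ sub: 3*(((-x) + 3)^2) = 12.
Step 3. [3*(((-x) + 3)^2) = 12] 3·(inner) — divide through by 3, so div: ((-x) + 3)^2 = 4.
Step 4. [((-x) + 3)^2 = 4] LHS squared, RHS 4 ≥ 0: apply √ (±). So sqrt: (-x) + 3 = 2 or -2.
Step 5. [(-x) + 3 = 2 or -2] subtract 3: x sits inside (… + 3) ⇒ sub: -x = -1 or -5.
Step 6. [-x = -1 or -5] LHS negated; negate both sides ⇒ neg: x = 1 or 5.

Answer: x ∈ {1, 5}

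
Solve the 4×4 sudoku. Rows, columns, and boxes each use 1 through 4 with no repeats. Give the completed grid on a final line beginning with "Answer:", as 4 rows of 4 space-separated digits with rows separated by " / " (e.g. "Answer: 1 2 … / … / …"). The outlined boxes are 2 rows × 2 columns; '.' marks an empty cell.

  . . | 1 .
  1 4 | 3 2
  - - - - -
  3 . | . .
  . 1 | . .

Step 1. [r4c1∈{2,4}] across col 1, 4 lands solely at r4c1 ⇒ r4c1=4.
Step 2. [r3c3∈{2,4}] r3c3 is the only open cell in col 3 admitting 4. So r3c3=4.
Step 3. [r1c1∈{2}] r1c1 is down to just 2. So r1c1=2.
Step 4. [r4c4∈{3}] only 3 remains possible at r4c4. So r4c4=3.
Step 5. [r1c4∈{4}] r1c4 is down to just 4. So r1c4=4.
Step 6. [r3c2∈{2}] r3c2's peers cover all but 2 ⇒ r3c2=2.
Step 7. [r3c4∈{1}] r3c4 has the single candidate 1 ⇒ r3c4=1.
Step 8. [r4c3∈{2}] r4c3 is down to just 2, so r4c3=2.
Step 9. [r1c2∈{3}] r1c2 has the single candidate 3 ⇒ r1c2=3.

Answer: 2 3 1 4 / 1 4 3 2 / 3 2 4 1 / 4 1 2 3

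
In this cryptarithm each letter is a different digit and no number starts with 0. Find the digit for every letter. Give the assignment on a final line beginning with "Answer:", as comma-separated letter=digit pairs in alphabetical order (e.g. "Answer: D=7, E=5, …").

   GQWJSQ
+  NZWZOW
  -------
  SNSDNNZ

Step 1. [col 1: Q + W ≡ Z (mod 10)] W=6 is one option consistent with column 1 (Q + W ≡ Z (mod 10), carry-in 0) — take it ⇒ W=6.
Step 2. [col 1: Q + W ≡ Z (mod 10)] no forcing yet in column 1 (carry-in 0); Z=8 is free and consistent — try it, so Z=8.
Step 3. [col 1: Q + W ≡ Z (mod 10)] in column 1 we have Q+W≡Z with carry-in 0; given W=6, Z=8 and digits 6,8 already taken and all letters distinct, that pins Q to 2 ⇒ Q=2.
Step 4. [col 2: S + O ≡ N (mod 10)] no forcing yet in column 2 (carry-in 0); S=1 is free and consistent — try it ⇒ S=1.
Step 5. [col 2: S + O ≡ N (mod 10)] column 2 (S + O ≡ N (mod 10), carry-in 0) doesn't pin O yet; pick O=4 and continue. So O=4.
Step 6. [col 2: S + O ≡ N (mod 10)] column 2: given S=1, O=4, carry-in 0, and digits 1,2,4,6,8 already taken and all letters distinct, S+O≡N (mod 10) forces N=5. So N=5.
Step 7. [col 3: J + Z ≡ N (mod 10)] in column 3 we have J+Z≡N with carry-in 0; given Z=8, N=5 and digits 1,2,4,5,6,8 already taken and all letters distinct, that pins J to 7 ⇒ J=7.
Step 8. [col 4: W + W ≡ D (mod 10)] column 4: given W=6, carry-in 1, and digits 1,2,4,5,6,7,8 already taken and all letters distinct, W+W≡D (mod 10) forces D=3 ⇒ D=3.
Step 9. [col 6: G + N ≡ N (mod 10)] column 6 reads G+N+carry(1)=N with N=5; with digits 1,2,3,4,5,6,7,8 already taken and all letters distinct, the only value for G is 9, so G=9.

Answer: D=3, G=9, J=7, N=5, O=4, Q=2, S=1, W=6, Z=8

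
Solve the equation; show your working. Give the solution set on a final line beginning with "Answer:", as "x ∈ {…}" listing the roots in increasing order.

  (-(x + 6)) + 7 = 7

Step 1. [(-(x + 6)) + 7 = 7] the outer +7 inverts by subtracting 7 ⇒ sub: -(x + 6) = 0.
Step 2. [-(x + 6) = 0] flip signs both sides ⇒ neg: x + 6 = 0.
Step 3. [x + 6 = 0] subtract 6: x sits inside (… + 6), so sub: x = -6.

Answer: x ∈ {-6}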